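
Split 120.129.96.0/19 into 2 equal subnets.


New prefix = 19 + 1 = 20
Each subnet has 4096 addresses
  120.129.96.0/20
  120.129.112.0/20
Subnets: 120.129.96.0/20, 120.129.112.0/20


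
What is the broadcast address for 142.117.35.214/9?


Network: 142.0.0.0/9
Host bits = 23
Set all host bits to 1:
Broadcast: 142.127.255.255


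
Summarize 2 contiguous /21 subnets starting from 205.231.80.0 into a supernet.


Original prefix: /21
Number of subnets: 2 = 2^1
New prefix = 21 - 1 = 20
Supernet: 205.231.80.0/20


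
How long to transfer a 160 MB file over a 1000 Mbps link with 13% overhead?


Effective throughput = 1000 * (1 - 13/100) = 870 Mbps
File size in Mb = 160 * 8 = 1280 Mb
Time = 1280 / 870
Time = 1.4713 seconds


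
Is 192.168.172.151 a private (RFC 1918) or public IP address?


RFC 1918 private ranges:
  10.0.0.0/8 (10.0.0.0 - 10.255.255.255)
  172.16.0.0/12 (172.16.0.0 - 172.31.255.255)
  192.168.0.0/16 (192.168.0.0 - 192.168.255.255)
Private (in 192.168.0.0/16)


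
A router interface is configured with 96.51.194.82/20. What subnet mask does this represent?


/20 means 20 network bits, 12 host bits
Binary: 11111111111111111111000000000000
Mask: 255.255.240.0


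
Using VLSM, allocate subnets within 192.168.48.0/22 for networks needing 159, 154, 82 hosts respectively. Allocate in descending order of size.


159 hosts -> /24 (254 usable): 192.168.48.0/24
154 hosts -> /24 (254 usable): 192.168.49.0/24
82 hosts -> /25 (126 usable): 192.168.50.0/25
Allocation: 192.168.48.0/24 (159 hosts, 254 usable); 192.168.49.0/24 (154 hosts, 254 usable); 192.168.50.0/25 (82 hosts, 126 usable)


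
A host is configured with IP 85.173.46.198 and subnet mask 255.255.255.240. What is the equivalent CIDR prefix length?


Binary: 11111111.11111111.11111111.11110000
Count leading 1s
Prefix: /28


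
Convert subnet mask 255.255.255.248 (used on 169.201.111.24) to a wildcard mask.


Subnet mask: 255.255.255.248
Wildcard = 255.255.255.255 - subnet mask
255 - 255 = 0
255 - 255 = 0
255 - 255 = 0
255 - 248 = 7
Wildcard: 0.0.0.7


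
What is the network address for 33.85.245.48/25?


IP:   00100001.01010101.11110101.00110000
Mask: 11111111.11111111.11111111.10000000
AND operation:
Net:  00100001.01010101.11110101.00000000
Network: 33.85.245.0/25


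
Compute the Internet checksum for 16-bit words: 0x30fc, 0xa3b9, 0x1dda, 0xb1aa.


Sum all words (with carry folding):
+ 0x30fc = 0x30fc
+ 0xa3b9 = 0xd4b5
+ 0x1dda = 0xf28f
+ 0xb1aa = 0xa43a
One's complement: ~0xa43a
Checksum = 0x5bc5


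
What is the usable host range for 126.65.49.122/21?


Network: 126.65.48.0
Broadcast: 126.65.55.255
First usable = network + 1
Last usable = broadcast - 1
Range: 126.65.48.1 to 126.65.55.254


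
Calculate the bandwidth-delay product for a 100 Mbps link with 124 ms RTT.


BDP = bandwidth * RTT
= 100 Mbps * 124 ms
= 100 * 1e6 * 124 / 1000 bits
= 12400000 bits
= 1550000 bytes
= 1513.6719 KB
BDP = 12400000 bits (1550000 bytes)


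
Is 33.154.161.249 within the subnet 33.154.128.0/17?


Subnet network: 33.154.128.0
Test IP AND mask: 33.154.128.0
Yes, 33.154.161.249 is in 33.154.128.0/17


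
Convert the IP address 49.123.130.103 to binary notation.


49 = 00110001
123 = 01111011
130 = 10000010
103 = 01100111
Binary: 00110001.01111011.10000010.01100111


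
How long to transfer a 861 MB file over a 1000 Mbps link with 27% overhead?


Effective throughput = 1000 * (1 - 27/100) = 730 Mbps
File size in Mb = 861 * 8 = 6888 Mb
Time = 6888 / 730
Time = 9.4356 seconds


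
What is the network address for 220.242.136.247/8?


IP:   11011100.11110010.10001000.11110111
Mask: 11111111.00000000.00000000.00000000
AND operation:
Net:  11011100.00000000.00000000.00000000
Network: 220.0.0.0/8


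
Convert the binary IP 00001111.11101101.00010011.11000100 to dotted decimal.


00001111 = 15
11101101 = 237
00010011 = 19
11000100 = 196
IP: 15.237.19.196


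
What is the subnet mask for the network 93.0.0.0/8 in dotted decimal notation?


/8 means 8 network bits, 24 host bits
Binary: 11111111000000000000000000000000
Mask: 255.0.0.0


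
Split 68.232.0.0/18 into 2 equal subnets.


New prefix = 18 + 1 = 19
Each subnet has 8192 addresses
  68.232.0.0/19
  68.232.32.0/19
Subnets: 68.232.0.0/19, 68.232.32.0/19


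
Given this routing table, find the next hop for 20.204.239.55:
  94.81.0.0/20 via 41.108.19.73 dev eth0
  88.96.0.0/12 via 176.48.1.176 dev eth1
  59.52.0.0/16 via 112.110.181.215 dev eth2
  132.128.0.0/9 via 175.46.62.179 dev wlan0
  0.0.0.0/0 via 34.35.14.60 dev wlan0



Longest prefix match for 20.204.239.55:
  /20 94.81.0.0: no
  /12 88.96.0.0: no
  /16 59.52.0.0: no
  /9 132.128.0.0: no
  /0 0.0.0.0: MATCH
Selected: next-hop 34.35.14.60 via wlan0 (matched /0)


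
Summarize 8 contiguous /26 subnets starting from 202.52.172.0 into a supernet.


Original prefix: /26
Number of subnets: 8 = 2^3
New prefix = 26 - 3 = 23
Supernet: 202.52.172.0/23


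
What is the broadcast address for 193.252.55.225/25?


Network: 193.252.55.128/25
Host bits = 7
Set all host bits to 1:
Broadcast: 193.252.55.255


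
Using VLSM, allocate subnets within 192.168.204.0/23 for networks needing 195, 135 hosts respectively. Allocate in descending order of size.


195 hosts -> /24 (254 usable): 192.168.204.0/24
135 hosts -> /24 (254 usable): 192.168.205.0/24
Allocation: 192.168.204.0/24 (195 hosts, 254 usable); 192.168.205.0/24 (135 hosts, 254 usable)


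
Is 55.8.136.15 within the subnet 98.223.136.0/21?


Subnet network: 98.223.136.0
Test IP AND mask: 55.8.136.0
No, 55.8.136.15 is not in 98.223.136.0/21


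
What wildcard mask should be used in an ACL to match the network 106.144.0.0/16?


Subnet mask: 255.255.0.0
Wildcard = 255.255.255.255 - subnet mask
255 - 255 = 0
255 - 255 = 0
255 - 0 = 255
255 - 0 = 255
Wildcard: 0.0.255.255


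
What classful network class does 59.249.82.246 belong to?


First octet: 59
Binary: 00111011
0xxxxxxx -> Class A (1-126)
Class A, default mask 255.0.0.0 (/8)


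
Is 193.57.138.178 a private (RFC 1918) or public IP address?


RFC 1918 private ranges:
  10.0.0.0/8 (10.0.0.0 - 10.255.255.255)
  172.16.0.0/12 (172.16.0.0 - 172.31.255.255)
  192.168.0.0/16 (192.168.0.0 - 192.168.255.255)
Public (not in any RFC 1918 range)


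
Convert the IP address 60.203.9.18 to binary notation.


60 = 00111100
203 = 11001011
9 = 00001001
18 = 00010010
Binary: 00111100.11001011.00001001.00010010


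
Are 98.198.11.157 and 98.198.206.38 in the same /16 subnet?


Mask: 255.255.0.0
98.198.11.157 AND mask = 98.198.0.0
98.198.206.38 AND mask = 98.198.0.0
Yes, same subnet (98.198.0.0)


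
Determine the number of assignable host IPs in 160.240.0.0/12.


Host bits = 32 - 12 = 20
Total addresses = 2^20 = 1048576
Usable = total - 2 (network and broadcast)
Usable hosts: 1048574


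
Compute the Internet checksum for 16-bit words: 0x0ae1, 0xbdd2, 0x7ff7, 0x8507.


Sum all words (with carry folding):
+ 0x0ae1 = 0x0ae1
+ 0xbdd2 = 0xc8b3
+ 0x7ff7 = 0x48ab
+ 0x8507 = 0xcdb2
One's complement: ~0xcdb2
Checksum = 0x324d


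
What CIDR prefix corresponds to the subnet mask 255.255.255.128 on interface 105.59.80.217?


Binary: 11111111.11111111.11111111.10000000
Count leading 1s
Prefix: /25


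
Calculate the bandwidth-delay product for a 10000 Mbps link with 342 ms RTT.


BDP = bandwidth * RTT
= 10000 Mbps * 342 ms
= 10000 * 1e6 * 342 / 1000 bits
= 3420000000 bits
= 427500000 bytes
= 417480.4688 KB
BDP = 3420000000 bits (427500000 bytes)


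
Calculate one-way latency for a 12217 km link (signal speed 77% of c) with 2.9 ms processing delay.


Speed = 0.77 * 3e5 km/s = 231000 km/s
Propagation delay = 12217 / 231000 = 0.0529 s = 52.8874 ms
Processing delay = 2.9 ms
Total one-way latency = 55.7874 ms


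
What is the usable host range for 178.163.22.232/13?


Network: 178.160.0.0
Broadcast: 178.167.255.255
First usable = network + 1
Last usable = broadcast - 1
Range: 178.160.0.1 to 178.167.255.254


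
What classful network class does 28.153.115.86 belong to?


First octet: 28
Binary: 00011100
0xxxxxxx -> Class A (1-126)
Class A, default mask 255.0.0.0 (/8)


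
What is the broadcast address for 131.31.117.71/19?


Network: 131.31.96.0/19
Host bits = 13
Set all host bits to 1:
Broadcast: 131.31.127.255


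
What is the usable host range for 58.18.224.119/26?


Network: 58.18.224.64
Broadcast: 58.18.224.127
First usable = network + 1
Last usable = broadcast - 1
Range: 58.18.224.65 to 58.18.224.126


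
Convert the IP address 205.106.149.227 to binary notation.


205 = 11001101
106 = 01101010
149 = 10010101
227 = 11100011
Binary: 11001101.01101010.10010101.11100011


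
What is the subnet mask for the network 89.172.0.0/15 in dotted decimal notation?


/15 means 15 network bits, 17 host bits
Binary: 11111111111111100000000000000000
Mask: 255.254.0.0


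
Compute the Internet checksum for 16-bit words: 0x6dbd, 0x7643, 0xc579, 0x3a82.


Sum all words (with carry folding):
+ 0x6dbd = 0x6dbd
+ 0x7643 = 0xe400
+ 0xc579 = 0xa97a
+ 0x3a82 = 0xe3fc
One's complement: ~0xe3fc
Checksum = 0x1c03


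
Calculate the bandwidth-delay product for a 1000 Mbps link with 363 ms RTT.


BDP = bandwidth * RTT
= 1000 Mbps * 363 ms
= 1000 * 1e6 * 363 / 1000 bits
= 363000000 bits
= 45375000 bytes
= 44311.5234 KB
BDP = 363000000 bits (45375000 bytes)


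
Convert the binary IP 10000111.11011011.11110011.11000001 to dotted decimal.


10000111 = 135
11011011 = 219
11110011 = 243
11000001 = 193
IP: 135.219.243.193


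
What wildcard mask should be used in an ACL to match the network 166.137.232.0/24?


Subnet mask: 255.255.255.0
Wildcard = 255.255.255.255 - subnet mask
255 - 255 = 0
255 - 255 = 0
255 - 255 = 0
255 - 0 = 255
Wildcard: 0.0.0.255


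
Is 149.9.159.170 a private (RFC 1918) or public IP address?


RFC 1918 private ranges:
  10.0.0.0/8 (10.0.0.0 - 10.255.255.255)
  172.16.0.0/12 (172.16.0.0 - 172.31.255.255)
  192.168.0.0/16 (192.168.0.0 - 192.168.255.255)
Public (not in any RFC 1918 range)


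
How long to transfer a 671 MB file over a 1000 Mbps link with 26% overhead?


Effective throughput = 1000 * (1 - 26/100) = 740 Mbps
File size in Mb = 671 * 8 = 5368 Mb
Time = 5368 / 740
Time = 7.2541 seconds


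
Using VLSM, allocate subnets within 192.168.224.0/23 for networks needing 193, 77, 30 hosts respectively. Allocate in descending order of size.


193 hosts -> /24 (254 usable): 192.168.224.0/24
77 hosts -> /25 (126 usable): 192.168.225.0/25
30 hosts -> /27 (30 usable): 192.168.225.128/27
Allocation: 192.168.224.0/24 (193 hosts, 254 usable); 192.168.225.0/25 (77 hosts, 126 usable); 192.168.225.128/27 (30 hosts, 30 usable)


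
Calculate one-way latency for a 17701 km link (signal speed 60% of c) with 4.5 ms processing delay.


Speed = 0.6 * 3e5 km/s = 180000 km/s
Propagation delay = 17701 / 180000 = 0.0983 s = 98.3389 ms
Processing delay = 4.5 ms
Total one-way latency = 102.8389 ms


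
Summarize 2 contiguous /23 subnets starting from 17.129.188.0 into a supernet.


Original prefix: /23
Number of subnets: 2 = 2^1
New prefix = 23 - 1 = 22
Supernet: 17.129.188.0/22


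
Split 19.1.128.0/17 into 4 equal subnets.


New prefix = 17 + 2 = 19
Each subnet has 8192 addresses
  19.1.128.0/19
  19.1.160.0/19
  19.1.192.0/19
  19.1.224.0/19
Subnets: 19.1.128.0/19, 19.1.160.0/19, 19.1.192.0/19, 19.1.224.0/19


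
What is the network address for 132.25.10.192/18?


IP:   10000100.00011001.00001010.11000000
Mask: 11111111.11111111.11000000.00000000
AND operation:
Net:  10000100.00011001.00000000.00000000
Network: 132.25.0.0/18


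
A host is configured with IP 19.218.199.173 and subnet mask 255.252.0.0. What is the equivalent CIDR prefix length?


Binary: 11111111.11111100.00000000.00000000
Count leading 1s
Prefix: /14


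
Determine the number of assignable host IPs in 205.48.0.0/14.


Host bits = 32 - 14 = 18
Total addresses = 2^18 = 262144
Usable = total - 2 (network and broadcast)
Usable hosts: 262142


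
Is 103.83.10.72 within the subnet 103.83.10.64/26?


Subnet network: 103.83.10.64
Test IP AND mask: 103.83.10.64
Yes, 103.83.10.72 is in 103.83.10.64/26


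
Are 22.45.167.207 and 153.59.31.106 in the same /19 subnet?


Mask: 255.255.224.0
22.45.167.207 AND mask = 22.45.160.0
153.59.31.106 AND mask = 153.59.0.0
No, different subnets (22.45.160.0 vs 153.59.0.0)


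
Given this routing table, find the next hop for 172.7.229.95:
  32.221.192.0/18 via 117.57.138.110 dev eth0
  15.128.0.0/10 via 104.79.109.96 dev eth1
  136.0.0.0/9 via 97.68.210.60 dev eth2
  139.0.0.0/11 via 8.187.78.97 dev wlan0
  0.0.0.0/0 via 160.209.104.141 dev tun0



Longest prefix match for 172.7.229.95:
  /18 32.221.192.0: no
  /10 15.128.0.0: no
  /9 136.0.0.0: no
  /11 139.0.0.0: no
  /0 0.0.0.0: MATCH
Selected: next-hop 160.209.104.141 via tun0 (matched /0)


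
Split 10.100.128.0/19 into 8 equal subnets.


New prefix = 19 + 3 = 22
Each subnet has 1024 addresses
  10.100.128.0/22
  10.100.132.0/22
  10.100.136.0/22
  10.100.140.0/22
  10.100.144.0/22
  10.100.148.0/22
  10.100.152.0/22
  10.100.156.0/22
Subnets: 10.100.128.0/22, 10.100.132.0/22, 10.100.136.0/22, 10.100.140.0/22, 10.100.144.0/22, 10.100.148.0/22, 10.100.152.0/22, 10.100.156.0/22


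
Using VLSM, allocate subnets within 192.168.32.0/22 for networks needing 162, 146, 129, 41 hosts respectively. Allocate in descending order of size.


162 hosts -> /24 (254 usable): 192.168.32.0/24
146 hosts -> /24 (254 usable): 192.168.33.0/24
129 hosts -> /24 (254 usable): 192.168.34.0/24
41 hosts -> /26 (62 usable): 192.168.35.0/26
Allocation: 192.168.32.0/24 (162 hosts, 254 usable); 192.168.33.0/24 (146 hosts, 254 usable); 192.168.34.0/24 (129 hosts, 254 usable); 192.168.35.0/26 (41 hosts, 62 usable)


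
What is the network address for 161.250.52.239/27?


IP:   10100001.11111010.00110100.11101111
Mask: 11111111.11111111.11111111.11100000
AND operation:
Net:  10100001.11111010.00110100.11100000
Network: 161.250.52.224/27


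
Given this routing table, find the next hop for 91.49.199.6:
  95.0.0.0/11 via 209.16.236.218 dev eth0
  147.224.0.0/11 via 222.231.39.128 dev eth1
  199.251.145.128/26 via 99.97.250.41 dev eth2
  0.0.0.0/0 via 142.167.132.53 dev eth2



Longest prefix match for 91.49.199.6:
  /11 95.0.0.0: no
  /11 147.224.0.0: no
  /26 199.251.145.128: no
  /0 0.0.0.0: MATCH
Selected: next-hop 142.167.132.53 via eth2 (matched /0)


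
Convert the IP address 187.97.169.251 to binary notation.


187 = 10111011
97 = 01100001
169 = 10101001
251 = 11111011
Binary: 10111011.01100001.10101001.11111011


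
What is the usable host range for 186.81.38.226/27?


Network: 186.81.38.224
Broadcast: 186.81.38.255
First usable = network + 1
Last usable = broadcast - 1
Range: 186.81.38.225 to 186.81.38.254


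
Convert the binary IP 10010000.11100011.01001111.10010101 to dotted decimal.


10010000 = 144
11100011 = 227
01001111 = 79
10010101 = 149
IP: 144.227.79.149


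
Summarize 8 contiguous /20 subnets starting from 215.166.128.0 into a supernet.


Original prefix: /20
Number of subnets: 8 = 2^3
New prefix = 20 - 3 = 17
Supernet: 215.166.128.0/17


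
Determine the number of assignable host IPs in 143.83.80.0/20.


Host bits = 32 - 20 = 12
Total addresses = 2^12 = 4096
Usable = total - 2 (network and broadcast)
Usable hosts: 4094


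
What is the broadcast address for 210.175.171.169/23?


Network: 210.175.170.0/23
Host bits = 9
Set all host bits to 1:
Broadcast: 210.175.171.255


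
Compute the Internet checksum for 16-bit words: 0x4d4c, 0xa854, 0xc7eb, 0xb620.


Sum all words (with carry folding):
+ 0x4d4c = 0x4d4c
+ 0xa854 = 0xf5a0
+ 0xc7eb = 0xbd8c
+ 0xb620 = 0x73ad
One's complement: ~0x73ad
Checksum = 0x8c52


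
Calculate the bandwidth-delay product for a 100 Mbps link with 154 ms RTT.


BDP = bandwidth * RTT
= 100 Mbps * 154 ms
= 100 * 1e6 * 154 / 1000 bits
= 15400000 bits
= 1925000 bytes
= 1879.8828 KB
BDP = 15400000 bits (1925000 bytes)


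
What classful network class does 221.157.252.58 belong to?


First octet: 221
Binary: 11011101
110xxxxx -> Class C (192-223)
Class C, default mask 255.255.255.0 (/24)


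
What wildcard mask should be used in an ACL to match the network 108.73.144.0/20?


Subnet mask: 255.255.240.0
Wildcard = 255.255.255.255 - subnet mask
255 - 255 = 0
255 - 255 = 0
255 - 240 = 15
255 - 0 = 255
Wildcard: 0.0.15.255


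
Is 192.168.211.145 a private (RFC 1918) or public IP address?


RFC 1918 private ranges:
  10.0.0.0/8 (10.0.0.0 - 10.255.255.255)
  172.16.0.0/12 (172.16.0.0 - 172.31.255.255)
  192.168.0.0/16 (192.168.0.0 - 192.168.255.255)
Private (in 192.168.0.0/16)


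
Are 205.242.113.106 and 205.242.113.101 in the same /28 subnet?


Mask: 255.255.255.240
205.242.113.106 AND mask = 205.242.113.96
205.242.113.101 AND mask = 205.242.113.96
Yes, same subnet (205.242.113.96)


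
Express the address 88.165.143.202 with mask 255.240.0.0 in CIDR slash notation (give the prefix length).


Binary: 11111111.11110000.00000000.00000000
Count leading 1s
Prefix: /12


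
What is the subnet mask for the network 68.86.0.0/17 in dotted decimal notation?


/17 means 17 network bits, 15 host bits
Binary: 11111111111111111000000000000000
Mask: 255.255.128.0


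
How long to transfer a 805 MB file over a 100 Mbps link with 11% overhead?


Effective throughput = 100 * (1 - 11/100) = 89 Mbps
File size in Mb = 805 * 8 = 6440 Mb
Time = 6440 / 89
Time = 72.3596 seconds


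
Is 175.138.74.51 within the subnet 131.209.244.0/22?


Subnet network: 131.209.244.0
Test IP AND mask: 175.138.72.0
No, 175.138.74.51 is not in 131.209.244.0/22


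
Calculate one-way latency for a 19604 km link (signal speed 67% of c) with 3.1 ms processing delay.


Speed = 0.67 * 3e5 km/s = 201000 km/s
Propagation delay = 19604 / 201000 = 0.0975 s = 97.5323 ms
Processing delay = 3.1 ms
Total one-way latency = 100.6323 ms


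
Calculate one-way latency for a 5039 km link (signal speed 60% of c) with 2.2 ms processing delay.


Speed = 0.6 * 3e5 km/s = 180000 km/s
Propagation delay = 5039 / 180000 = 0.028 s = 27.9944 ms
Processing delay = 2.2 ms
Total one-way latency = 30.1944 ms


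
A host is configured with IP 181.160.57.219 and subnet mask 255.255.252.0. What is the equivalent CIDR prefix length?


Binary: 11111111.11111111.11111100.00000000
Count leading 1s
Prefix: /22


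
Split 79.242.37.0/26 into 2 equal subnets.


New prefix = 26 + 1 = 27
Each subnet has 32 addresses
  79.242.37.0/27
  79.242.37.32/27
Subnets: 79.242.37.0/27, 79.242.37.32/27


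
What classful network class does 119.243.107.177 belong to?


First octet: 119
Binary: 01110111
0xxxxxxx -> Class A (1-126)
Class A, default mask 255.0.0.0 (/8)


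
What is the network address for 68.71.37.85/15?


IP:   01000100.01000111.00100101.01010101
Mask: 11111111.11111110.00000000.00000000
AND operation:
Net:  01000100.01000110.00000000.00000000
Network: 68.70.0.0/15


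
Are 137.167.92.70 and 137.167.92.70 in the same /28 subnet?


Mask: 255.255.255.240
137.167.92.70 AND mask = 137.167.92.64
137.167.92.70 AND mask = 137.167.92.64
Yes, same subnet (137.167.92.64)


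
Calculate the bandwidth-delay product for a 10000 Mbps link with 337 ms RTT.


BDP = bandwidth * RTT
= 10000 Mbps * 337 ms
= 10000 * 1e6 * 337 / 1000 bits
= 3370000000 bits
= 421250000 bytes
= 411376.9531 KB
BDP = 3370000000 bits (421250000 bytes)


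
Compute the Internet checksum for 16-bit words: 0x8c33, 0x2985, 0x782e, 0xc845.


Sum all words (with carry folding):
+ 0x8c33 = 0x8c33
+ 0x2985 = 0xb5b8
+ 0x782e = 0x2de7
+ 0xc845 = 0xf62c
One's complement: ~0xf62c
Checksum = 0x09d3


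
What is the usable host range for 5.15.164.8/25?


Network: 5.15.164.0
Broadcast: 5.15.164.127
First usable = network + 1
Last usable = broadcast - 1
Range: 5.15.164.1 to 5.15.164.126


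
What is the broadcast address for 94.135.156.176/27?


Network: 94.135.156.160/27
Host bits = 5
Set all host bits to 1:
Broadcast: 94.135.156.191


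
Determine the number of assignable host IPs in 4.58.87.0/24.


Host bits = 32 - 24 = 8
Total addresses = 2^8 = 256
Usable = total - 2 (network and broadcast)
Usable hosts: 254


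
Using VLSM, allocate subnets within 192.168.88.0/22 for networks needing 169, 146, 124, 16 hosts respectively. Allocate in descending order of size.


169 hosts -> /24 (254 usable): 192.168.88.0/24
146 hosts -> /24 (254 usable): 192.168.89.0/24
124 hosts -> /25 (126 usable): 192.168.90.0/25
16 hosts -> /27 (30 usable): 192.168.90.128/27
Allocation: 192.168.88.0/24 (169 hosts, 254 usable); 192.168.89.0/24 (146 hosts, 254 usable); 192.168.90.0/25 (124 hosts, 126 usable); 192.168.90.128/27 (16 hosts, 30 usable)


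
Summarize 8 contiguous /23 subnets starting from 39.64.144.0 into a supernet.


Original prefix: /23
Number of subnets: 8 = 2^3
New prefix = 23 - 3 = 20
Supernet: 39.64.144.0/20


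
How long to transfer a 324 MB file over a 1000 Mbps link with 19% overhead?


Effective throughput = 1000 * (1 - 19/100) = 810 Mbps
File size in Mb = 324 * 8 = 2592 Mb
Time = 2592 / 810
Time = 3.2 seconds


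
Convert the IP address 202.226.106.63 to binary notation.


202 = 11001010
226 = 11100010
106 = 01101010
63 = 00111111
Binary: 11001010.11100010.01101010.00111111


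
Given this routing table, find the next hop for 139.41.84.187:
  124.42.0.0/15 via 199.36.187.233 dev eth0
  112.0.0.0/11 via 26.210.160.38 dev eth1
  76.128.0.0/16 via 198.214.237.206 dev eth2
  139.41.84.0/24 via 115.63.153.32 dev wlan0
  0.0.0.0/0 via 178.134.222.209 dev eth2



Longest prefix match for 139.41.84.187:
  /15 124.42.0.0: no
  /11 112.0.0.0: no
  /16 76.128.0.0: no
  /24 139.41.84.0: MATCH
  /0 0.0.0.0: MATCH
Selected: next-hop 115.63.153.32 via wlan0 (matched /24)


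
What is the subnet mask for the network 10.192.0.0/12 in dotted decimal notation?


/12 means 12 network bits, 20 host bits
Binary: 11111111111100000000000000000000
Mask: 255.240.0.0


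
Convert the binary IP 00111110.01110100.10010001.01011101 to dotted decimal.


00111110 = 62
01110100 = 116
10010001 = 145
01011101 = 93
IP: 62.116.145.93


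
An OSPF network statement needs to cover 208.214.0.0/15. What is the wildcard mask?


Subnet mask: 255.254.0.0
Wildcard = 255.255.255.255 - subnet mask
255 - 255 = 0
255 - 254 = 1
255 - 0 = 255
255 - 0 = 255
Wildcard: 0.1.255.255


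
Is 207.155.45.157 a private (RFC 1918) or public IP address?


RFC 1918 private ranges:
  10.0.0.0/8 (10.0.0.0 - 10.255.255.255)
  172.16.0.0/12 (172.16.0.0 - 172.31.255.255)
  192.168.0.0/16 (192.168.0.0 - 192.168.255.255)
Public (not in any RFC 1918 range)


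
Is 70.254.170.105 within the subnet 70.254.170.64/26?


Subnet network: 70.254.170.64
Test IP AND mask: 70.254.170.64
Yes, 70.254.170.105 is in 70.254.170.64/26


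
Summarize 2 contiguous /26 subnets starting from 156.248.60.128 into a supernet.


Original prefix: /26
Number of subnets: 2 = 2^1
New prefix = 26 - 1 = 25
Supernet: 156.248.60.128/25


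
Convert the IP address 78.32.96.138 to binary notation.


78 = 01001110
32 = 00100000
96 = 01100000
138 = 10001010
Binary: 01001110.00100000.01100000.10001010


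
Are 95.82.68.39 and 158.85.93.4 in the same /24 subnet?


Mask: 255.255.255.0
95.82.68.39 AND mask = 95.82.68.0
158.85.93.4 AND mask = 158.85.93.0
No, different subnets (95.82.68.0 vs 158.85.93.0)


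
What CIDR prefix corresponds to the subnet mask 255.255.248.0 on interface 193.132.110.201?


Binary: 11111111.11111111.11111000.00000000
Count leading 1s
Prefix: /21


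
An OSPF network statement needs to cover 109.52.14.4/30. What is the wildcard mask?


Subnet mask: 255.255.255.252
Wildcard = 255.255.255.255 - subnet mask
255 - 255 = 0
255 - 255 = 0
255 - 255 = 0
255 - 252 = 3
Wildcard: 0.0.0.3


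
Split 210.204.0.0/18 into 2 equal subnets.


New prefix = 18 + 1 = 19
Each subnet has 8192 addresses
  210.204.0.0/19
  210.204.32.0/19
Subnets: 210.204.0.0/19, 210.204.32.0/19


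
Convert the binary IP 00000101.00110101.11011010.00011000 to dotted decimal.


00000101 = 5
00110101 = 53
11011010 = 218
00011000 = 24
IP: 5.53.218.24


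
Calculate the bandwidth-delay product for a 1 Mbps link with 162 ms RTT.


BDP = bandwidth * RTT
= 1 Mbps * 162 ms
= 1 * 1e6 * 162 / 1000 bits
= 162000 bits
= 20250 bytes
= 19.7754 KB
BDP = 162000 bits (20250 bytes)


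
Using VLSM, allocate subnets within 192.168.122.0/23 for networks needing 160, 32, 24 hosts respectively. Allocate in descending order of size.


160 hosts -> /24 (254 usable): 192.168.122.0/24
32 hosts -> /26 (62 usable): 192.168.123.0/26
24 hosts -> /27 (30 usable): 192.168.123.64/27
Allocation: 192.168.122.0/24 (160 hosts, 254 usable); 192.168.123.0/26 (32 hosts, 62 usable); 192.168.123.64/27 (24 hosts, 30 usable)


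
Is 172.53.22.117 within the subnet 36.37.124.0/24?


Subnet network: 36.37.124.0
Test IP AND mask: 172.53.22.0
No, 172.53.22.117 is not in 36.37.124.0/24


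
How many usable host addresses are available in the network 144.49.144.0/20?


Host bits = 32 - 20 = 12
Total addresses = 2^12 = 4096
Usable = total - 2 (network and broadcast)
Usable hosts: 4094


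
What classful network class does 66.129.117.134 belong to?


First octet: 66
Binary: 01000010
0xxxxxxx -> Class A (1-126)
Class A, default mask 255.0.0.0 (/8)


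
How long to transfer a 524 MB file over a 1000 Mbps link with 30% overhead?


Effective throughput = 1000 * (1 - 30/100) = 700 Mbps
File size in Mb = 524 * 8 = 4192 Mb
Time = 4192 / 700
Time = 5.9886 seconds


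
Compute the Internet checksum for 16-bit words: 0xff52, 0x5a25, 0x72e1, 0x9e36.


Sum all words (with carry folding):
+ 0xff52 = 0xff52
+ 0x5a25 = 0x5978
+ 0x72e1 = 0xcc59
+ 0x9e36 = 0x6a90
One's complement: ~0x6a90
Checksum = 0x956f


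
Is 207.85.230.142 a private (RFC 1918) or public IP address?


RFC 1918 private ranges:
  10.0.0.0/8 (10.0.0.0 - 10.255.255.255)
  172.16.0.0/12 (172.16.0.0 - 172.31.255.255)
  192.168.0.0/16 (192.168.0.0 - 192.168.255.255)
Public (not in any RFC 1918 range)


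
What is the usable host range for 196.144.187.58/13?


Network: 196.144.0.0
Broadcast: 196.151.255.255
First usable = network + 1
Last usable = broadcast - 1
Range: 196.144.0.1 to 196.151.255.254


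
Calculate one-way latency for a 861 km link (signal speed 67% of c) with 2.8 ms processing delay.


Speed = 0.67 * 3e5 km/s = 201000 km/s
Propagation delay = 861 / 201000 = 0.0043 s = 4.2836 ms
Processing delay = 2.8 ms
Total one-way latency = 7.0836 ms


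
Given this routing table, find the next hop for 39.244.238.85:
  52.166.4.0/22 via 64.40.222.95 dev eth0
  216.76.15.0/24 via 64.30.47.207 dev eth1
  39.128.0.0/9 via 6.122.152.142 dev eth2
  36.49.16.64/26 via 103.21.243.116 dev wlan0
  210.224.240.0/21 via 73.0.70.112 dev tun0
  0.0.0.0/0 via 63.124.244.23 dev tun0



Longest prefix match for 39.244.238.85:
  /22 52.166.4.0: no
  /24 216.76.15.0: no
  /9 39.128.0.0: MATCH
  /26 36.49.16.64: no
  /21 210.224.240.0: no
  /0 0.0.0.0: MATCH
Selected: next-hop 6.122.152.142 via eth2 (matched /9)


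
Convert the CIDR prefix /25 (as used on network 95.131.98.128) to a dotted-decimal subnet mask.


/25 means 25 network bits, 7 host bits
Binary: 11111111111111111111111110000000
Mask: 255.255.255.128


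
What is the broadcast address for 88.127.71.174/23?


Network: 88.127.70.0/23
Host bits = 9
Set all host bits to 1:
Broadcast: 88.127.71.255


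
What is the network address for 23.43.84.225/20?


IP:   00010111.00101011.01010100.11100001
Mask: 11111111.11111111.11110000.00000000
AND operation:
Net:  00010111.00101011.01010000.00000000
Network: 23.43.80.0/20


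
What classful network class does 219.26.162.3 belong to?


First octet: 219
Binary: 11011011
110xxxxx -> Class C (192-223)
Class C, default mask 255.255.255.0 (/24)


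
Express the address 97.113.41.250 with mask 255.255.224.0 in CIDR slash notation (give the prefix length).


Binary: 11111111.11111111.11100000.00000000
Count leading 1s
Prefix: /19


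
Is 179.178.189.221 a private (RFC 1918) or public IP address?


RFC 1918 private ranges:
  10.0.0.0/8 (10.0.0.0 - 10.255.255.255)
  172.16.0.0/12 (172.16.0.0 - 172.31.255.255)
  192.168.0.0/16 (192.168.0.0 - 192.168.255.255)
Public (not in any RFC 1918 range)


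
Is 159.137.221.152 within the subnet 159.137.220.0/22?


Subnet network: 159.137.220.0
Test IP AND mask: 159.137.220.0
Yes, 159.137.221.152 is in 159.137.220.0/22


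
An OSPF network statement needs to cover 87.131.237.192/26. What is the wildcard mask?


Subnet mask: 255.255.255.192
Wildcard = 255.255.255.255 - subnet mask
255 - 255 = 0
255 - 255 = 0
255 - 255 = 0
255 - 192 = 63
Wildcard: 0.0.0.63


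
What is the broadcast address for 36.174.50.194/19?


Network: 36.174.32.0/19
Host bits = 13
Set all host bits to 1:
Broadcast: 36.174.63.255


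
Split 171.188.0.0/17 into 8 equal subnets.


New prefix = 17 + 3 = 20
Each subnet has 4096 addresses
  171.188.0.0/20
  171.188.16.0/20
  171.188.32.0/20
  171.188.48.0/20
  171.188.64.0/20
  171.188.80.0/20
  171.188.96.0/20
  171.188.112.0/20
Subnets: 171.188.0.0/20, 171.188.16.0/20, 171.188.32.0/20, 171.188.48.0/20, 171.188.64.0/20, 171.188.80.0/20, 171.188.96.0/20, 171.188.112.0/20


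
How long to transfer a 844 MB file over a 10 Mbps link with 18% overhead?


Effective throughput = 10 * (1 - 18/100) = 8.2 Mbps
File size in Mb = 844 * 8 = 6752 Mb
Time = 6752 / 8.2
Time = 823.4146 seconds


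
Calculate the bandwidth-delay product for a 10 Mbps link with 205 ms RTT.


BDP = bandwidth * RTT
= 10 Mbps * 205 ms
= 10 * 1e6 * 205 / 1000 bits
= 2050000 bits
= 256250 bytes
= 250.2441 KB
BDP = 2050000 bits (256250 bytes)


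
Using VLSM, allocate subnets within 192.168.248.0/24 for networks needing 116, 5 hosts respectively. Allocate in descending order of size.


116 hosts -> /25 (126 usable): 192.168.248.0/25
5 hosts -> /29 (6 usable): 192.168.248.128/29
Allocation: 192.168.248.0/25 (116 hosts, 126 usable); 192.168.248.128/29 (5 hosts, 6 usable)


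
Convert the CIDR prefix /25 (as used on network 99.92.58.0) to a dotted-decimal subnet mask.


/25 means 25 network bits, 7 host bits
Binary: 11111111111111111111111110000000
Mask: 255.255.255.128


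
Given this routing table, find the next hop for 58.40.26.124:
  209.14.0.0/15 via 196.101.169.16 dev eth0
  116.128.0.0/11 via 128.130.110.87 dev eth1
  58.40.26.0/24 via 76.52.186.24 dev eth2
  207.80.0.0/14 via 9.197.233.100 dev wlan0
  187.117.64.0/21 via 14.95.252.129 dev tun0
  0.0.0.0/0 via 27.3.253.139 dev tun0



Longest prefix match for 58.40.26.124:
  /15 209.14.0.0: no
  /11 116.128.0.0: no
  /24 58.40.26.0: MATCH
  /14 207.80.0.0: no
  /21 187.117.64.0: no
  /0 0.0.0.0: MATCH
Selected: next-hop 76.52.186.24 via eth2 (matched /24)


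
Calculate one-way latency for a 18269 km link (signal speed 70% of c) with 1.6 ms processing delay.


Speed = 0.7 * 3e5 km/s = 210000 km/s
Propagation delay = 18269 / 210000 = 0.087 s = 86.9952 ms
Processing delay = 1.6 ms
Total one-way latency = 88.5952 ms


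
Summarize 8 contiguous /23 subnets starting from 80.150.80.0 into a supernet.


Original prefix: /23
Number of subnets: 8 = 2^3
New prefix = 23 - 3 = 20
Supernet: 80.150.80.0/20


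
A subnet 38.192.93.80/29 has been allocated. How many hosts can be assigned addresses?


Host bits = 32 - 29 = 3
Total addresses = 2^3 = 8
Usable = total - 2 (network and broadcast)
Usable hosts: 6


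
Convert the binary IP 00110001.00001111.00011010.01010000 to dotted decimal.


00110001 = 49
00001111 = 15
00011010 = 26
01010000 = 80
IP: 49.15.26.80


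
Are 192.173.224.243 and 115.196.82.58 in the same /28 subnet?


Mask: 255.255.255.240
192.173.224.243 AND mask = 192.173.224.240
115.196.82.58 AND mask = 115.196.82.48
No, different subnets (192.173.224.240 vs 115.196.82.48)


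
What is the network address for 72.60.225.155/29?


IP:   01001000.00111100.11100001.10011011
Mask: 11111111.11111111.11111111.11111000
AND operation:
Net:  01001000.00111100.11100001.10011000
Network: 72.60.225.152/29


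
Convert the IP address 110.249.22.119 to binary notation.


110 = 01101110
249 = 11111001
22 = 00010110
119 = 01110111
Binary: 01101110.11111001.00010110.01110111


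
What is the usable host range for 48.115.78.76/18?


Network: 48.115.64.0
Broadcast: 48.115.127.255
First usable = network + 1
Last usable = broadcast - 1
Range: 48.115.64.1 to 48.115.127.254


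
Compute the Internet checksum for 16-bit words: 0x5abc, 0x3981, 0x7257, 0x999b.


Sum all words (with carry folding):
+ 0x5abc = 0x5abc
+ 0x3981 = 0x943d
+ 0x7257 = 0x0695
+ 0x999b = 0xa030
One's complement: ~0xa030
Checksum = 0x5fcf


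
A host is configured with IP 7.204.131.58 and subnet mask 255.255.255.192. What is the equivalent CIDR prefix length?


Binary: 11111111.11111111.11111111.11000000
Count leading 1s
Prefix: /26


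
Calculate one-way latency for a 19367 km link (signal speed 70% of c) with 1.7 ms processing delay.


Speed = 0.7 * 3e5 km/s = 210000 km/s
Propagation delay = 19367 / 210000 = 0.0922 s = 92.2238 ms
Processing delay = 1.7 ms
Total one-way latency = 93.9238 ms


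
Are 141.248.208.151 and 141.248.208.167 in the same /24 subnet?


Mask: 255.255.255.0
141.248.208.151 AND mask = 141.248.208.0
141.248.208.167 AND mask = 141.248.208.0
Yes, same subnet (141.248.208.0)


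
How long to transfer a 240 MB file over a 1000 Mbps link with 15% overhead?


Effective throughput = 1000 * (1 - 15/100) = 850 Mbps
File size in Mb = 240 * 8 = 1920 Mb
Time = 1920 / 850
Time = 2.2588 seconds


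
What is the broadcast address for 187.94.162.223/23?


Network: 187.94.162.0/23
Host bits = 9
Set all host bits to 1:
Broadcast: 187.94.163.255


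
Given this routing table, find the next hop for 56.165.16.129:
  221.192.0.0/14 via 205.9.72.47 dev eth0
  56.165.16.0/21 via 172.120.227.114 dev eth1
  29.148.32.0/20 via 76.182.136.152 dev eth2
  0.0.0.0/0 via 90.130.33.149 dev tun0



Longest prefix match for 56.165.16.129:
  /14 221.192.0.0: no
  /21 56.165.16.0: MATCH
  /20 29.148.32.0: no
  /0 0.0.0.0: MATCH
Selected: next-hop 172.120.227.114 via eth1 (matched /21)


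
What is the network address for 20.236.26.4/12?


IP:   00010100.11101100.00011010.00000100
Mask: 11111111.11110000.00000000.00000000
AND operation:
Net:  00010100.11100000.00000000.00000000
Network: 20.224.0.0/12


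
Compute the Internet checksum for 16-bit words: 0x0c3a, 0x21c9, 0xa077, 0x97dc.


Sum all words (with carry folding):
+ 0x0c3a = 0x0c3a
+ 0x21c9 = 0x2e03
+ 0xa077 = 0xce7a
+ 0x97dc = 0x6657
One's complement: ~0x6657
Checksum = 0x99a8


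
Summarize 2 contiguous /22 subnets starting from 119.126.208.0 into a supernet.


Original prefix: /22
Number of subnets: 2 = 2^1
New prefix = 22 - 1 = 21
Supernet: 119.126.208.0/21


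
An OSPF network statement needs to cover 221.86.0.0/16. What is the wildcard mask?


Subnet mask: 255.255.0.0
Wildcard = 255.255.255.255 - subnet mask
255 - 255 = 0
255 - 255 = 0
255 - 0 = 255
255 - 0 = 255
Wildcard: 0.0.255.255


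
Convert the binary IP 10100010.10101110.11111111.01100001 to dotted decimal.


10100010 = 162
10101110 = 174
11111111 = 255
01100001 = 97
IP: 162.174.255.97


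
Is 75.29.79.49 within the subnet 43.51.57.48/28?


Subnet network: 43.51.57.48
Test IP AND mask: 75.29.79.48
No, 75.29.79.49 is not in 43.51.57.48/28


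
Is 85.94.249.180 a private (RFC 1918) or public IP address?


RFC 1918 private ranges:
  10.0.0.0/8 (10.0.0.0 - 10.255.255.255)
  172.16.0.0/12 (172.16.0.0 - 172.31.255.255)
  192.168.0.0/16 (192.168.0.0 - 192.168.255.255)
Public (not in any RFC 1918 range)


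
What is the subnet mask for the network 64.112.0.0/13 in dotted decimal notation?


/13 means 13 network bits, 19 host bits
Binary: 11111111111110000000000000000000
Mask: 255.248.0.0


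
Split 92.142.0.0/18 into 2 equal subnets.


New prefix = 18 + 1 = 19
Each subnet has 8192 addresses
  92.142.0.0/19
  92.142.32.0/19
Subnets: 92.142.0.0/19, 92.142.32.0/19


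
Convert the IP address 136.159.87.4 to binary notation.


136 = 10001000
159 = 10011111
87 = 01010111
4 = 00000100
Binary: 10001000.10011111.01010111.00000100


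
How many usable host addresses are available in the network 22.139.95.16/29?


Host bits = 32 - 29 = 3
Total addresses = 2^3 = 8
Usable = total - 2 (network and broadcast)
Usable hosts: 6


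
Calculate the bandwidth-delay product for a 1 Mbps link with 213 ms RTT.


BDP = bandwidth * RTT
= 1 Mbps * 213 ms
= 1 * 1e6 * 213 / 1000 bits
= 213000 bits
= 26625 bytes
= 26.001 KB
BDP = 213000 bits (26625 bytes)


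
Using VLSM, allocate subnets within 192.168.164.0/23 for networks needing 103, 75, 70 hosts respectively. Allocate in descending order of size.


103 hosts -> /25 (126 usable): 192.168.164.0/25
75 hosts -> /25 (126 usable): 192.168.164.128/25
70 hosts -> /25 (126 usable): 192.168.165.0/25
Allocation: 192.168.164.0/25 (103 hosts, 126 usable); 192.168.164.128/25 (75 hosts, 126 usable); 192.168.165.0/25 (70 hosts, 126 usable)


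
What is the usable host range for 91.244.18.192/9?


Network: 91.128.0.0
Broadcast: 91.255.255.255
First usable = network + 1
Last usable = broadcast - 1
Range: 91.128.0.1 to 91.255.255.254


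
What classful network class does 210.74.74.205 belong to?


First octet: 210
Binary: 11010010
110xxxxx -> Class C (192-223)
Class C, default mask 255.255.255.0 (/24)


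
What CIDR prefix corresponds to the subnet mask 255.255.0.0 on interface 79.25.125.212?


Binary: 11111111.11111111.00000000.00000000
Count leading 1s
Prefix: /16


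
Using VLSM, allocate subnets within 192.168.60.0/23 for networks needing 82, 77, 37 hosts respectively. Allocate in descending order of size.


82 hosts -> /25 (126 usable): 192.168.60.0/25
77 hosts -> /25 (126 usable): 192.168.60.128/25
37 hosts -> /26 (62 usable): 192.168.61.0/26
Allocation: 192.168.60.0/25 (82 hosts, 126 usable); 192.168.60.128/25 (77 hosts, 126 usable); 192.168.61.0/26 (37 hosts, 62 usable)


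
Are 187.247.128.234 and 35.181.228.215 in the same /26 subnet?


Mask: 255.255.255.192
187.247.128.234 AND mask = 187.247.128.192
35.181.228.215 AND mask = 35.181.228.192
No, different subnets (187.247.128.192 vs 35.181.228.192)


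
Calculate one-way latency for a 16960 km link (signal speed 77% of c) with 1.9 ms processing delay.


Speed = 0.77 * 3e5 km/s = 231000 km/s
Propagation delay = 16960 / 231000 = 0.0734 s = 73.4199 ms
Processing delay = 1.9 ms
Total one-way latency = 75.3199 ms


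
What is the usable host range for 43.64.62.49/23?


Network: 43.64.62.0
Broadcast: 43.64.63.255
First usable = network + 1
Last usable = broadcast - 1
Range: 43.64.62.1 to 43.64.63.254


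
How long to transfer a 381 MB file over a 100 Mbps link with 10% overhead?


Effective throughput = 100 * (1 - 10/100) = 90 Mbps
File size in Mb = 381 * 8 = 3048 Mb
Time = 3048 / 90
Time = 33.8667 seconds


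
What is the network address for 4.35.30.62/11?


IP:   00000100.00100011.00011110.00111110
Mask: 11111111.11100000.00000000.00000000
AND operation:
Net:  00000100.00100000.00000000.00000000
Network: 4.32.0.0/11


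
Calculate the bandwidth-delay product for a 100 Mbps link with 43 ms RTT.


BDP = bandwidth * RTT
= 100 Mbps * 43 ms
= 100 * 1e6 * 43 / 1000 bits
= 4300000 bits
= 537500 bytes
= 524.9023 KB
BDP = 4300000 bits (537500 bytes)
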